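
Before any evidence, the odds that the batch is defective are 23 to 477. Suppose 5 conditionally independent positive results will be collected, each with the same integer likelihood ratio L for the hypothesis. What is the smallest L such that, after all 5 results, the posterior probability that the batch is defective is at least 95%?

Prior odds = 23/477.
Target odds = 0.95/0.05 = 19.
Need L⁵ ≥ 19 ÷ (23/477) = 9063/23.
3⁵ = 243 < 9063/23 ≤ 1024 = 4⁵, so L = 4.

4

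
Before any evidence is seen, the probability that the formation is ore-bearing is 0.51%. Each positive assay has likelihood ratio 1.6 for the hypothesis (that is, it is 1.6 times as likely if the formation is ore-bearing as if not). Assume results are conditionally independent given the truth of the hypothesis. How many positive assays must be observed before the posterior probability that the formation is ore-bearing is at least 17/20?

15

Prior odds: 0.0051 ÷ 0.9949 = 51/9949.
Likelihood ratio per positive assay = 1.6.
Target posterior odds = 0.85/0.15 = 17/3.
Need (51/9949) × 1.6ⁿ ≥ 17/3, i.e. 1.6ⁿ ≥ 9949/9.
1.6¹⁴ ≈720.576 falls short of 9949/9 but 1.6¹⁵ ≈1152.92 reaches it, so n = 15.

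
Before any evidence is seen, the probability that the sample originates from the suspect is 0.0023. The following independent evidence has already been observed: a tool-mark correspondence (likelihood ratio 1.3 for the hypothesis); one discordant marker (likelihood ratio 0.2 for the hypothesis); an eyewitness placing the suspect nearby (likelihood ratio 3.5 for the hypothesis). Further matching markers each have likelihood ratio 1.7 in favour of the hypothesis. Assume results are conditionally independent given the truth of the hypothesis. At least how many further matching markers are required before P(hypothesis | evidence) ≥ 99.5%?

22

Prior odds = 0.0023/0.9977 = 23/9977.
Combined Bayes factor of the evidence already in hand = 1.3 × 0.2 × 3.5 = 0.91.
Odds after that evidence = (23/9977) × 0.91 = 2093/997700.
Target odds = 0.995/0.005 = 199.
Need 1.7ⁿ ≥ 199 ÷ (2093/997700) = 198542300/2093.
1.7²¹ ≈69091.9 falls short of 198542300/2093 but 1.7²² ≈117456 reaches it, so n = 22.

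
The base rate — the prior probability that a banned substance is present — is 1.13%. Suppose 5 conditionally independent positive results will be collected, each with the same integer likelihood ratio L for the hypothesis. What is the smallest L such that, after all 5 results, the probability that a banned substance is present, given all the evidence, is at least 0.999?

10

Prior odds = 0.0113/0.9887 = 113/9887.
Target odds = 0.999/0.001 = 999.
Need L⁵ ≥ 999 ÷ (113/9887) = 9877113/113.
9⁵ = 59049 < 9877113/113 ≤ 100000 = 10⁵, so L = 10.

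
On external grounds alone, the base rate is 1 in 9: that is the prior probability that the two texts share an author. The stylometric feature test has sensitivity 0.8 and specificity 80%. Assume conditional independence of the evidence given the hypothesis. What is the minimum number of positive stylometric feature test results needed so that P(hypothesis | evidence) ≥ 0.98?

5

Prior odds: (1/9) ÷ (8/9) = 0.125.
False-positive rate = 1 − 0.8 = 0.2; likelihood ratio of a positive = 0.8/0.2 = 4.
Target posterior odds = 0.98/0.02 = 49.
Require 4ⁿ ≥ 49 ÷ 0.125 = 392.
4⁴ = 256 falls short of 392 but 4⁵ = 1024 reaches it, so n = 5.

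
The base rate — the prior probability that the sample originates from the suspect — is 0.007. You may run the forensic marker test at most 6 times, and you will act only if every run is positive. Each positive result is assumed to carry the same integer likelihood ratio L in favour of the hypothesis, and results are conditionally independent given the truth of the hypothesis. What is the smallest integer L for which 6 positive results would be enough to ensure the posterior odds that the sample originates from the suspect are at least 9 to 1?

4

Prior odds = 0.007/0.993 = 7/993.
Target odds = 9.
Need L⁶ ≥ 9 ÷ (7/993) = 8937/7.
3⁶ = 729 < 8937/7 ≤ 4096 = 4⁶, so L = 4.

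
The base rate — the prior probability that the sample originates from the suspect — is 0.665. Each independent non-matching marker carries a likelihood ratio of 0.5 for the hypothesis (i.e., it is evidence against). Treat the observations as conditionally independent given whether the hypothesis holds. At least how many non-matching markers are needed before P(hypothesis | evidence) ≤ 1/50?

7

Prior odds = 0.665/0.335 = 133/67.
Likelihood ratio per non-matching marker = 0.5.
Target posterior odds = 0.02/0.98 = 1/49.
Require 0.5ⁿ ≤ 1/49 ÷ (133/67) = 67/6517.
0.5⁶ = 0.015625 is still above 67/6517 but 0.5⁷ = 0.0078125 is at or below it, so n = 7.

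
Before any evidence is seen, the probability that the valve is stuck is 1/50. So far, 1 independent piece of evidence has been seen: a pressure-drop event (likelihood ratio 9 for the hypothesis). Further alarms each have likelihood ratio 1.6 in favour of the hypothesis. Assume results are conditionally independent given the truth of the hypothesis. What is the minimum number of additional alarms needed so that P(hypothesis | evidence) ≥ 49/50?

12

Prior odds = 0.02/0.98 = 1/49.
Bayes factor of the evidence already in hand = 9.
Odds after that evidence = (1/49) × 9 = 9/49.
Target odds = 0.98/0.02 = 49.
Need 1.6ⁿ ≥ 49 ÷ (9/49) = 2401/9.
1.6¹¹ ≈175.922 falls short of 2401/9 but 1.6¹² ≈281.475 reaches it, so n = 12.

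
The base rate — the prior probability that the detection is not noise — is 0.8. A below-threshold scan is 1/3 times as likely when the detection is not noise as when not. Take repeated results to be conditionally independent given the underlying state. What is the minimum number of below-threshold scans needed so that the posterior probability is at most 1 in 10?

4

Prior odds = 0.8/0.2 = 4.
Likelihood ratio per below-threshold scan = 1/3.
Target odds: 0.1 ÷ 0.9 = 1/9.
Need 4 × (1/3)ⁿ ≤ 1/9, i.e. (1/3)ⁿ ≤ 1/36.
(1/3)³ = 1/27 is still above 1/36 but (1/3)⁴ = 1/81 is at or below it, so n = 4.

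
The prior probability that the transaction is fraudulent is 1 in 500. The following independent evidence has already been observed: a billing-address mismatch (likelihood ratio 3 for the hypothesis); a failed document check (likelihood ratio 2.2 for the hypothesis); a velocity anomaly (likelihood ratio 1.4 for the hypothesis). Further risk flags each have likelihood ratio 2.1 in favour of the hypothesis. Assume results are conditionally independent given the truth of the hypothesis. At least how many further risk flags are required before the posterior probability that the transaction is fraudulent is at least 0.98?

Prior odds = 0.002/0.998 = 1/499.
Combined Bayes factor of the evidence already in hand = 3 × 2.2 × 1.4 = 9.24.
Odds after that evidence = (1/499) × 9.24 = 231/12475.
Target odds = 0.98/0.02 = 49.
Need 2.1ⁿ ≥ 49 ÷ (231/12475) = 87325/33.
2.1¹⁰ ≈1667.99 falls short of 87325/33 but 2.1¹¹ ≈3502.78 reaches it, so n = 11.

11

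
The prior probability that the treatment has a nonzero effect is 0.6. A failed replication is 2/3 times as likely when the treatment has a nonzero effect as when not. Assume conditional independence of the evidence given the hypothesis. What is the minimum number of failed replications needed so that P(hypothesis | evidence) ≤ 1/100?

Prior odds = 0.6/0.4 = 1.5.
Likelihood ratio per failed replication = 2/3.
Target posterior odds = 0.01/0.99 = 1/99.
Require (2/3)ⁿ ≤ 1/99 ÷ 1.5 = 2/297.
(2/3)¹² = 4096/531441 is still above 2/297 but (2/3)¹³ = 8192/1594323 is at or below it, so n = 13.

13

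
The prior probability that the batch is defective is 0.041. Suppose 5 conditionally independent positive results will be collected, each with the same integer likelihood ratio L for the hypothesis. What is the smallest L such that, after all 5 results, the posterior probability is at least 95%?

Prior odds = 0.041/0.959 = 41/959.
Target odds = 0.95/0.05 = 19.
Need L⁵ ≥ 19 ÷ (41/959) = 18221/41.
3⁵ = 243 < 18221/41 ≤ 1024 = 4⁵, so L = 4.

4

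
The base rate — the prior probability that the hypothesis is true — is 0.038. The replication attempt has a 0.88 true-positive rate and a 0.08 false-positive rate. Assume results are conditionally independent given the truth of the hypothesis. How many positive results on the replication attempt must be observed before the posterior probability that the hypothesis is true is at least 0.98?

Prior odds: 0.038 ÷ 0.962 = 19/481.
Likelihood ratio of a positive result = 0.88/0.08 = 11.
Target posterior odds = 0.98/0.02 = 49.
Need (19/481) × 11ⁿ ≥ 49, i.e. 11ⁿ ≥ 23569/19.
11² = 121 falls short of 23569/19 but 11³ = 1331 reaches it, so n = 3.

3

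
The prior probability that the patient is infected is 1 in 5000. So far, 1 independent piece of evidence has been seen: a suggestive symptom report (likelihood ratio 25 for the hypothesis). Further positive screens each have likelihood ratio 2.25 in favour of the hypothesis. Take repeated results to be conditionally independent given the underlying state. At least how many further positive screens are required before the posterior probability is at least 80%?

9

Prior odds = 0.0002/0.9998 = 1/4999.
Bayes factor of the evidence already in hand = 25.
Odds after that evidence = (1/4999) × 25 = 25/4999.
Target odds = 0.8/0.2 = 4.
Need 2.25ⁿ ≥ 4 ÷ (25/4999) = 799.84.
2.25⁸ = 43046721/65536 falls short of 799.84 but 2.25⁹ = 387420489/262144 reaches it, so n = 9.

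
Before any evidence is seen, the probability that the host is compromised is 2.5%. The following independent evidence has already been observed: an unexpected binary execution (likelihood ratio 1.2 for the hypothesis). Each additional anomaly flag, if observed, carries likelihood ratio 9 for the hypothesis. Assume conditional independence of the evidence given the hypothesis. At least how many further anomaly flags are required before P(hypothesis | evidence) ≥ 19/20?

Prior odds = 0.025/0.975 = 1/39.
Bayes factor of the evidence already in hand = 1.2.
Odds after that evidence = (1/39) × 1.2 = 2/65.
Target odds = 0.95/0.05 = 19.
Need 9ⁿ ≥ 19 ÷ (2/65) = 617.5.
9² = 81 falls short of 617.5 but 9³ = 729 reaches it, so n = 3.

3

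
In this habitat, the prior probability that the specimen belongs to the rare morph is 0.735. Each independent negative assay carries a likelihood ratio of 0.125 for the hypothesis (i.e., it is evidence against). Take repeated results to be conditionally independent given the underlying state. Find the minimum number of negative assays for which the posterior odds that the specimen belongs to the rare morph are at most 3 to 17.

2

Prior odds = 0.735/0.265 = 147/53.
Likelihood ratio per negative assay = 0.125.
Target odds = 3/17.
Require 0.125ⁿ ≤ 3/17 ÷ (147/53) = 53/833.
0.125¹ = 0.125 is still above 53/833 but 0.125² = 0.015625 is at or below it, so n = 2.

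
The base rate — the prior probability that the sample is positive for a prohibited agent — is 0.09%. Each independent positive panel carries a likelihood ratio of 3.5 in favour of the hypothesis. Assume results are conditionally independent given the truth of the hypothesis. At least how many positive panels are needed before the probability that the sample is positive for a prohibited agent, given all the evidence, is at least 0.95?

8

Prior odds: 0.0009 ÷ 0.9991 = 9/9991.
Likelihood ratio per positive panel = 3.5.
Target posterior odds = 0.95/0.05 = 19.
Require 3.5ⁿ ≥ 19 ÷ (9/9991) = 189829/9.
3.5⁷ = 823543/128 falls short of 189829/9 but 3.5⁸ = 5764801/256 reaches it, so n = 8.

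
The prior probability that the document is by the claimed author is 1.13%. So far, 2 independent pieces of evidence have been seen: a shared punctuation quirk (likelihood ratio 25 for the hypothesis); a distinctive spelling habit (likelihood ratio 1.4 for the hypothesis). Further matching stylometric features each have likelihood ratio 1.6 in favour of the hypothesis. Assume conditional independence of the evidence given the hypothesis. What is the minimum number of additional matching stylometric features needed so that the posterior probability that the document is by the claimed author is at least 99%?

Prior odds = 0.0113/0.9887 = 113/9887.
Combined Bayes factor of the evidence already in hand = 25 × 1.4 = 35.
Odds after that evidence = (113/9887) × 35 = 3955/9887.
Target odds = 0.99/0.01 = 99.
Need 1.6ⁿ ≥ 99 ÷ (3955/9887) = 978813/3955.
1.6¹¹ ≈175.922 falls short of 978813/3955 but 1.6¹² ≈281.475 reaches it, so n = 12.

12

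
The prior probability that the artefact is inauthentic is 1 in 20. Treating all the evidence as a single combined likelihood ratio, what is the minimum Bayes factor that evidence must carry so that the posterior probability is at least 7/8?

Prior odds = 0.05/0.95 = 1/19.
Target odds = 0.875/0.125 = 7.
Required Bayes factor = 7 ÷ (1/19) = 133.

133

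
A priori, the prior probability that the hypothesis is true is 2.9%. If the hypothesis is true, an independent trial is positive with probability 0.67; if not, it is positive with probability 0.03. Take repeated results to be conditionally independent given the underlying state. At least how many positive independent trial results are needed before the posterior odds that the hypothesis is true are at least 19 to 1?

3

Prior odds: 0.029 ÷ 0.971 = 29/971.
Likelihood ratio of a positive = 0.67/0.03 = 67/3.
Target odds = 19.
Need (29/971) × (67/3)ⁿ ≥ 19, i.e. (67/3)ⁿ ≥ 18449/29.
(67/3)² = 4489/9 falls short of 18449/29 but (67/3)³ = 300763/27 reaches it, so n = 3.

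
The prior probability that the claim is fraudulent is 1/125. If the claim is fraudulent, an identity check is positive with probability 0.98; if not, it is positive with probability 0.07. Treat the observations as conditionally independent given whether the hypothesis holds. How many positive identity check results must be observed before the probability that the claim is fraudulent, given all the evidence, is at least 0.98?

Prior odds = 0.008/0.992 = 1/124.
Likelihood ratio of a positive = 0.98/0.07 = 14.
Target posterior odds = 0.98/0.02 = 49.
Require 14ⁿ ≥ 49 ÷ (1/124) = 6076.
14³ = 2744 falls short of 6076 but 14⁴ = 38416 reaches it, so n = 4.

4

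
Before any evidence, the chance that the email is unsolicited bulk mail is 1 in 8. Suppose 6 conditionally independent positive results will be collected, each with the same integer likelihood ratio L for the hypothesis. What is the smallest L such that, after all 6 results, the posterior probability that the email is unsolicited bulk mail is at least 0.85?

2

Prior odds = 0.125/0.875 = 1/7.
Target odds = 0.85/0.15 = 17/3.
Need L⁶ ≥ 17/3 ÷ (1/7) = 119/3.
1⁶ = 1 < 119/3 ≤ 64 = 2⁶, so L = 2.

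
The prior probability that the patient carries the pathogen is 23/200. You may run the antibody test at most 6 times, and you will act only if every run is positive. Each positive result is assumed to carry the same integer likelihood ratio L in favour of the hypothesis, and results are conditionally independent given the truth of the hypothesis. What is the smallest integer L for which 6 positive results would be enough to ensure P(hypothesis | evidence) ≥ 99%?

4

Prior odds = 0.115/0.885 = 23/177.
Target odds = 0.99/0.01 = 99.
Need L⁶ ≥ 99 ÷ (23/177) = 17523/23.
3⁶ = 729 < 17523/23 ≤ 4096 = 4⁶, so L = 4.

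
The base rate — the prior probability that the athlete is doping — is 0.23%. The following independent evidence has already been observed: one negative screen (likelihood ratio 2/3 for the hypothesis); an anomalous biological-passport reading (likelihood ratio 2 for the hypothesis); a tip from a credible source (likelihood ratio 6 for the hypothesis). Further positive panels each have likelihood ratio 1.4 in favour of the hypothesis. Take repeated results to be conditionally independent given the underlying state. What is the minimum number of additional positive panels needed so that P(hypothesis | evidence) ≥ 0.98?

24

Prior odds = 0.0023/0.9977 = 23/9977.
Combined Bayes factor of the evidence already in hand = (2/3) × 2 × 6 = 8.
Odds after that evidence = (23/9977) × 8 = 184/9977.
Target odds = 0.98/0.02 = 49.
Need 1.4ⁿ ≥ 49 ÷ (184/9977) = 488873/184.
1.4²³ ≈2295.86 falls short of 488873/184 but 1.4²⁴ ≈3214.2 reaches it, so n = 24.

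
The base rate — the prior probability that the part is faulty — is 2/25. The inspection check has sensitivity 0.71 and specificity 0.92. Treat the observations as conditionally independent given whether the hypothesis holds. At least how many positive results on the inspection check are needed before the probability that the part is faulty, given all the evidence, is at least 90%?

3

Prior odds: 0.08 ÷ 0.92 = 2/23.
False-positive rate = 1 − 0.92 = 0.08; likelihood ratio of a positive = 0.71/0.08 = 8.875.
Target posterior odds = 0.9/0.1 = 9.
Require 8.875ⁿ ≥ 9 ÷ (2/23) = 103.5.
8.875² = 78.765625 falls short of 103.5 but 8.875³ = 357911/512 reaches it, so n = 3.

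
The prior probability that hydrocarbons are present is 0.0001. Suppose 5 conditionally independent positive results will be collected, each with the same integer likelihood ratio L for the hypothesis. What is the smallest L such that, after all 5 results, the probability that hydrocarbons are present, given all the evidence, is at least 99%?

16

Prior odds = 0.0001/0.9999 = 1/9999.
Target odds = 0.99/0.01 = 99.
Need L⁵ ≥ 99 ÷ (1/9999) = 989901.
15⁵ = 759375 < 989901 ≤ 1048576 = 16⁵, so L = 16.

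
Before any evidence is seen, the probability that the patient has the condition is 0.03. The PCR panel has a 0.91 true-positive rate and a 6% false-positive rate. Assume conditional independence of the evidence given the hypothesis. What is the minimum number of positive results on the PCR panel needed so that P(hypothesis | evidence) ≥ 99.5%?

4

Prior odds: 0.03 ÷ 0.97 = 3/97.
Likelihood ratio of a positive result = 0.91/0.06 = 91/6.
Target odds: 0.995 ÷ 0.005 = 199.
Need (3/97) × (91/6)ⁿ ≥ 199, i.e. (91/6)ⁿ ≥ 19303/3.
(91/6)³ = 753571/216 falls short of 19303/3 but (91/6)⁴ = 68574961/1296 reaches it, so n = 4.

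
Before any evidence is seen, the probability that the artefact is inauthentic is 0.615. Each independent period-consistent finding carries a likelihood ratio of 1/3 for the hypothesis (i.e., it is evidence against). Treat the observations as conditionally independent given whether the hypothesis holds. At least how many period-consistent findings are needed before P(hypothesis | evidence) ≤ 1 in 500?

Prior odds = 0.615/0.385 = 123/77.
Likelihood ratio per period-consistent finding = 1/3.
Target odds: 0.002 ÷ 0.998 = 1/499.
Require (1/3)ⁿ ≤ 1/499 ÷ (123/77) = 77/61377.
(1/3)⁶ = 1/729 is still above 77/61377 but (1/3)⁷ = 1/2187 is at or below it, so n = 7.

7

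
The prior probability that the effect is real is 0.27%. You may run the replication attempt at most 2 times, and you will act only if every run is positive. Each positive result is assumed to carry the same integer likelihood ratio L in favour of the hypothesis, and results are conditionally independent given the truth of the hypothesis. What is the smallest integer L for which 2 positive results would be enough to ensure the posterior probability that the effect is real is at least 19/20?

Prior odds = 0.0027/0.9973 = 27/9973.
Target odds = 0.95/0.05 = 19.
Need L² ≥ 19 ÷ (27/9973) = 189487/27.
83² = 6889 < 189487/27 ≤ 7056 = 84², so L = 84.

84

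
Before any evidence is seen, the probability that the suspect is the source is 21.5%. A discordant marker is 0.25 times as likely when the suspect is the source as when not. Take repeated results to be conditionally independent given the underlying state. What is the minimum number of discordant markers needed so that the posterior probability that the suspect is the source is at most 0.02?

Prior odds: 0.215 ÷ 0.785 = 43/157.
Likelihood ratio per discordant marker = 0.25.
Target posterior odds = 0.02/0.98 = 1/49.
Need (43/157) × 0.25ⁿ ≤ 1/49, i.e. 0.25ⁿ ≤ 157/2107.
0.25¹ = 0.25 is still above 157/2107 but 0.25² = 0.0625 is at or below it, so n = 2.

2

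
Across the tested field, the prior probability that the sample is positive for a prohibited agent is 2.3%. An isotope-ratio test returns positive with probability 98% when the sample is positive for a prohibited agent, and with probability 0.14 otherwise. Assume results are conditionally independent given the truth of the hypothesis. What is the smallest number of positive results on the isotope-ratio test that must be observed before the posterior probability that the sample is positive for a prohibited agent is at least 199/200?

5

Prior odds: 0.023 ÷ 0.977 = 23/977.
Likelihood ratio of a positive result = 0.98/0.14 = 7.
Target odds: 0.995 ÷ 0.005 = 199.
Need (23/977) × 7ⁿ ≥ 199, i.e. 7ⁿ ≥ 194423/23.
7⁴ = 2401 falls short of 194423/23 but 7⁵ = 16807 reaches it, so n = 5.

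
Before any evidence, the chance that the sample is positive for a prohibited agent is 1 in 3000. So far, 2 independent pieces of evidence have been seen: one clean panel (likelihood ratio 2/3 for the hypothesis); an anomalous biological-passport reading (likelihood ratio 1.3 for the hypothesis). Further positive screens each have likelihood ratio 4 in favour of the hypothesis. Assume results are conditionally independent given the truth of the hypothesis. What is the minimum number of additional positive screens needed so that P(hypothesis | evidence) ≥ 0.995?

10

Prior odds = (1/3000)/(2999/3000) = 1/2999.
Combined Bayes factor of the evidence already in hand = (2/3) × 1.3 = 13/15.
Odds after that evidence = (1/2999) × 13/15 = 13/44985.
Target odds = 0.995/0.005 = 199.
Need 4ⁿ ≥ 199 ÷ (13/44985) = 8952015/13.
4⁹ = 262144 falls short of 8952015/13 but 4¹⁰ = 1048576 reaches it, so n = 10.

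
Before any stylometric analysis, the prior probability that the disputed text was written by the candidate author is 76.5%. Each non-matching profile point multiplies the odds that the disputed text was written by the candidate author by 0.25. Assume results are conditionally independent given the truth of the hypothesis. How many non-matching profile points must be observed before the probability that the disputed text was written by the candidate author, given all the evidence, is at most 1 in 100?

5

Prior odds: 0.765 ÷ 0.235 = 153/47.
Likelihood ratio per non-matching profile point = 0.25.
Target odds: 0.01 ÷ 0.99 = 1/99.
Need (153/47) × 0.25ⁿ ≤ 1/99, i.e. 0.25ⁿ ≤ 47/15147.
0.25⁴ = 0.00390625 is still above 47/15147 but 0.25⁵ = 1/1024 is at or below it, so n = 5.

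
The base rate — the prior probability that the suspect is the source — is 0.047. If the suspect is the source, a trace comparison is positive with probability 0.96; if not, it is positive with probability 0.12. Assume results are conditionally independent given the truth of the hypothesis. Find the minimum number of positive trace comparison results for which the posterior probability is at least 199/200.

4

Prior odds: 0.047 ÷ 0.953 = 47/953.
Likelihood ratio of a positive = 0.96/0.12 = 8.
Target posterior odds = 0.995/0.005 = 199.
Need (47/953) × 8ⁿ ≥ 199, i.e. 8ⁿ ≥ 189647/47.
8³ = 512 falls short of 189647/47 but 8⁴ = 4096 reaches it, so n = 4.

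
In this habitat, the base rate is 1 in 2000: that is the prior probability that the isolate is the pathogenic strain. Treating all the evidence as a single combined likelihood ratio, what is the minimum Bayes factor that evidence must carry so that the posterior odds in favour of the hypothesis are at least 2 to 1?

Prior odds = 0.0005/0.9995 = 1/1999.
Target odds = 2.
Required Bayes factor = 2 ÷ (1/1999) = 3998.

3998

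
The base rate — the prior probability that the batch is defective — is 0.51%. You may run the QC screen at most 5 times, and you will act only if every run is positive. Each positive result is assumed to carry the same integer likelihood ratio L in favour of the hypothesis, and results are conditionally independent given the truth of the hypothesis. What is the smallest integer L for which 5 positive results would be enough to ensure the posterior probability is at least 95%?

Prior odds = 0.0051/0.9949 = 51/9949.
Target odds = 0.95/0.05 = 19.
Need L⁵ ≥ 19 ÷ (51/9949) = 189031/51.
5⁵ = 3125 < 189031/51 ≤ 7776 = 6⁵, so L = 6.

6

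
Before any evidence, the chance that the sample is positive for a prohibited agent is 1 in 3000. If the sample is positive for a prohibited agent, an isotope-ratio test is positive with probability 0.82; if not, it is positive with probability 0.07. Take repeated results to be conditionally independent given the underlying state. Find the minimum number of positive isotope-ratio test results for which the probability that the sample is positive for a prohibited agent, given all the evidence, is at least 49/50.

5

Prior odds: (1/3000) ÷ (2999/3000) = 1/2999.
Likelihood ratio of a positive = 0.82/0.07 = 82/7.
Target odds: 0.98 ÷ 0.02 = 49.
Require (82/7)ⁿ ≥ 49 ÷ (1/2999) = 146951.
(82/7)⁴ = 45212176/2401 falls short of 146951 but (82/7)⁵ ≈220587 reaches it, so n = 5.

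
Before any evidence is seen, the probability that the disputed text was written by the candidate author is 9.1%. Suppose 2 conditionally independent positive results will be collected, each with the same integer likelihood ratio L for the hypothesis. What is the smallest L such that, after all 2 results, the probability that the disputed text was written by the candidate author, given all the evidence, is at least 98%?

Prior odds = 0.091/0.909 = 91/909.
Target odds = 0.98/0.02 = 49.
Need L² ≥ 49 ÷ (91/909) = 6363/13.
22² = 484 < 6363/13 ≤ 529 = 23², so L = 23.

23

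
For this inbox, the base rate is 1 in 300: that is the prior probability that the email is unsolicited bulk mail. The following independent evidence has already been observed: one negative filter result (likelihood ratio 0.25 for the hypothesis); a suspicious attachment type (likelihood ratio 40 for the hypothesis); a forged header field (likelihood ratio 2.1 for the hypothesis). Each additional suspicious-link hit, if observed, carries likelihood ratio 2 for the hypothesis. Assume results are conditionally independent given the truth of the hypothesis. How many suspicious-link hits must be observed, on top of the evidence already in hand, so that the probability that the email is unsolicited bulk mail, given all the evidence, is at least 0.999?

14

Prior odds = (1/300)/(299/300) = 1/299.
Combined Bayes factor of the evidence already in hand = 0.25 × 40 × 2.1 = 21.
Odds after that evidence = (1/299) × 21 = 21/299.
Target odds = 0.999/0.001 = 999.
Need 2ⁿ ≥ 999 ÷ (21/299) = 99567/7.
2¹³ = 8192 falls short of 99567/7 but 2¹⁴ = 16384 reaches it, so n = 14.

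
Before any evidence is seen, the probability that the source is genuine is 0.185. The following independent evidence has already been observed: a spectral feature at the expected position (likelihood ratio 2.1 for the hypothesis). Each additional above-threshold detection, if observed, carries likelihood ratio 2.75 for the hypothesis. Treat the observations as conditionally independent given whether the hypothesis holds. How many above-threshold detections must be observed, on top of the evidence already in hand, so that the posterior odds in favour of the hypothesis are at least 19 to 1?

Prior odds = 0.185/0.815 = 37/163.
Bayes factor of the evidence already in hand = 2.1.
Odds after that evidence = (37/163) × 2.1 = 777/1630.
Target odds = 19.
Need 2.75ⁿ ≥ 19 ÷ (777/1630) = 30970/777.
2.75³ = 20.796875 falls short of 30970/777 but 2.75⁴ = 57.19140625 reaches it, so n = 4.

4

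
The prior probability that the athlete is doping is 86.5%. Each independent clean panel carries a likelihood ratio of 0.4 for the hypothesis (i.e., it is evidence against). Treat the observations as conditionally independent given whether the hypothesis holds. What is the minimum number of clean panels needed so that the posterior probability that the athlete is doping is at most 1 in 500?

9

Prior odds: 0.865 ÷ 0.135 = 173/27.
Likelihood ratio per clean panel = 0.4.
Target odds: 0.002 ÷ 0.998 = 1/499.
Require 0.4ⁿ ≤ 1/499 ÷ (173/27) = 27/86327.
0.4⁸ = 256/390625 is still above 27/86327 but 0.4⁹ = 512/1953125 is at or below it, so n = 9.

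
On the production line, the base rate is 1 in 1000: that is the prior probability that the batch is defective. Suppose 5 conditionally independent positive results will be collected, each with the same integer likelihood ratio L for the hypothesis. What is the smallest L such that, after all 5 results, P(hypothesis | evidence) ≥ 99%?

10

Prior odds = 0.001/0.999 = 1/999.
Target odds = 0.99/0.01 = 99.
Need L⁵ ≥ 99 ÷ (1/999) = 98901.
9⁵ = 59049 < 98901 ≤ 100000 = 10⁵, so L = 10.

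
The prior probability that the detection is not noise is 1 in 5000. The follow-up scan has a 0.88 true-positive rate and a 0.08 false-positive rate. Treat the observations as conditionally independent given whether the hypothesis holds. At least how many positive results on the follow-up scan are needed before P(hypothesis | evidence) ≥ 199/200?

Prior odds = 0.0002/0.9998 = 1/4999.
Likelihood ratio of a positive result = 0.88/0.08 = 11.
Target posterior odds = 0.995/0.005 = 199.
Need (1/4999) × 11ⁿ ≥ 199, i.e. 11ⁿ ≥ 994801.
11⁵ = 161051 falls short of 994801 but 11⁶ = 1771561 reaches it, so n = 6.

6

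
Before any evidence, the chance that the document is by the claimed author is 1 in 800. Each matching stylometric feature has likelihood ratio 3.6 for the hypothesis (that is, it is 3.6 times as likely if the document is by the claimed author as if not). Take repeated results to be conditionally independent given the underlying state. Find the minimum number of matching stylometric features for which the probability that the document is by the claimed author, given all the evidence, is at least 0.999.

11

Prior odds: 0.00125 ÷ 0.99875 = 1/799.
Likelihood ratio per matching stylometric feature = 3.6.
Target odds: 0.999 ÷ 0.001 = 999.
Need (1/799) × 3.6ⁿ ≥ 999, i.e. 3.6ⁿ ≥ 798201.
3.6¹⁰ ≈365616 falls short of 798201 but 3.6¹¹ ≈1.31622e+06 reaches it, so n = 11.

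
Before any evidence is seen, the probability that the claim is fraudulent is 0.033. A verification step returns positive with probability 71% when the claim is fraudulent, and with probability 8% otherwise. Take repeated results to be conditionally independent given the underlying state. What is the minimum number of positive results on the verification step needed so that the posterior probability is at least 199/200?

4

Prior odds = 0.033/0.967 = 33/967.
Likelihood ratio of a positive result = 0.71/0.08 = 8.875.
Target odds: 0.995 ÷ 0.005 = 199.
Need (33/967) × 8.875ⁿ ≥ 199, i.e. 8.875ⁿ ≥ 192433/33.
8.875³ = 357911/512 falls short of 192433/33 but 8.875⁴ = 25411681/4096 reaches it, so n = 4.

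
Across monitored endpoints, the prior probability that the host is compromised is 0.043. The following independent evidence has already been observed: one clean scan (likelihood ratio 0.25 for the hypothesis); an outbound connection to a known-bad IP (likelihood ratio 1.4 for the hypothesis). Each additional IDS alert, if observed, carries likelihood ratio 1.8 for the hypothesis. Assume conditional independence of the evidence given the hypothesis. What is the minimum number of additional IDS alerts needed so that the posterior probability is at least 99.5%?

Prior odds = 0.043/0.957 = 43/957.
Combined Bayes factor of the evidence already in hand = 0.25 × 1.4 = 0.35.
Odds after that evidence = (43/957) × 0.35 = 301/19140.
Target odds = 0.995/0.005 = 199.
Need 1.8ⁿ ≥ 199 ÷ (301/19140) = 3808860/301.
1.8¹⁶ ≈12144 falls short of 3808860/301 but 1.8¹⁷ ≈21859.1 reaches it, so n = 17.

17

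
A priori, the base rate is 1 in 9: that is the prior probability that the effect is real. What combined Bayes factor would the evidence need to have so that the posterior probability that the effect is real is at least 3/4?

24

Prior odds = (1/9)/(8/9) = 0.125.
Target odds = 0.75/0.25 = 3.
Required Bayes factor = 3 ÷ 0.125 = 24.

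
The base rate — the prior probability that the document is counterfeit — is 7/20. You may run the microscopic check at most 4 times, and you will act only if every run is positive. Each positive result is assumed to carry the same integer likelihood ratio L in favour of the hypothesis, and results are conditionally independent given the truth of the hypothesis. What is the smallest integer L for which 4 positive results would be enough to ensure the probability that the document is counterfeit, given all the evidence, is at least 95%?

3

Prior odds = 0.35/0.65 = 7/13.
Target odds = 0.95/0.05 = 19.
Need L⁴ ≥ 19 ÷ (7/13) = 247/7.
2⁴ = 16 < 247/7 ≤ 81 = 3⁴, so L = 3.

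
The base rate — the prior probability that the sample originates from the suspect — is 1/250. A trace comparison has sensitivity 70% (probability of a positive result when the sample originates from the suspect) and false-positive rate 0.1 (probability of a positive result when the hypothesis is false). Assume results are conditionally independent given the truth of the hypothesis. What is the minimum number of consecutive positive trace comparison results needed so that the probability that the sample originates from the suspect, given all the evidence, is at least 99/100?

Prior odds = 0.004/0.996 = 1/249.
Likelihood ratio of a positive result = 0.7/0.1 = 7.
Target odds: 0.99 ÷ 0.01 = 99.
Need (1/249) × 7ⁿ ≥ 99, i.e. 7ⁿ ≥ 24651.
7⁵ = 16807 falls short of 24651 but 7⁶ = 117649 reaches it, so n = 6.

6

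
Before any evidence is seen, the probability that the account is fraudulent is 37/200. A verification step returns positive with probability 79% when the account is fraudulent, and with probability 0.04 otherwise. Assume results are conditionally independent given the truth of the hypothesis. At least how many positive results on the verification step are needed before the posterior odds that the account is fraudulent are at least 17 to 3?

Prior odds: 0.185 ÷ 0.815 = 37/163.
Likelihood ratio of a positive result = 0.79/0.04 = 19.75.
Target odds = 17/3.
Require 19.75ⁿ ≥ 17/3 ÷ (37/163) = 2771/111.
19.75¹ = 19.75 falls short of 2771/111 but 19.75² = 390.0625 reaches it, so n = 2.

2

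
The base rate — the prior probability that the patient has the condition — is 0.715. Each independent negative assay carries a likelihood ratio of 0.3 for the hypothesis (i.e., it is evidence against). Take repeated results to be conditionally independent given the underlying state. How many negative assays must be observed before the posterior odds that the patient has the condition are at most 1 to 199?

Prior odds = 0.715/0.285 = 143/57.
Likelihood ratio per negative assay = 0.3.
Target odds = 1/199.
Need (143/57) × 0.3ⁿ ≤ 1/199, i.e. 0.3ⁿ ≤ 57/28457.
0.3⁵ = 243/100000 is still above 57/28457 but 0.3⁶ = 729/1000000 is at or below it, so n = 6.

6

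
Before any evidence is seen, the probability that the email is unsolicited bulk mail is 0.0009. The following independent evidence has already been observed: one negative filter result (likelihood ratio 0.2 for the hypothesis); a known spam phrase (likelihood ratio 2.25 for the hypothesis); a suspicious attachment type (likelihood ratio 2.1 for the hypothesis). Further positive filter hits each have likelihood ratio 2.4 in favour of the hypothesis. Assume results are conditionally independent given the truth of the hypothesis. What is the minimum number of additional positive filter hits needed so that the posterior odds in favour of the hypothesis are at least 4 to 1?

Prior odds = 0.0009/0.9991 = 9/9991.
Combined Bayes factor of the evidence already in hand = 0.2 × 2.25 × 2.1 = 0.945.
Odds after that evidence = (9/9991) × 0.945 = 1701/1998200.
Target odds = 4.
Need 2.4ⁿ ≥ 4 ÷ (1701/1998200) = 7992800/1701.
2.4⁹ ≈2641.81 falls short of 7992800/1701 but 2.4¹⁰ ≈6340.34 reaches it, so n = 10.

10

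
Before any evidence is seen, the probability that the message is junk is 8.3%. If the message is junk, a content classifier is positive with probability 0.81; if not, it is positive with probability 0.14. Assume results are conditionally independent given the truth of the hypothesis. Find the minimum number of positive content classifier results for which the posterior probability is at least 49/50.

4

Prior odds = 0.083/0.917 = 83/917.
Likelihood ratio of a positive = 0.81/0.14 = 81/14.
Target odds: 0.98 ÷ 0.02 = 49.
Need (83/917) × (81/14)ⁿ ≥ 49, i.e. (81/14)ⁿ ≥ 44933/83.
(81/14)³ = 531441/2744 falls short of 44933/83 but (81/14)⁴ = 43046721/38416 reaches it, so n = 4.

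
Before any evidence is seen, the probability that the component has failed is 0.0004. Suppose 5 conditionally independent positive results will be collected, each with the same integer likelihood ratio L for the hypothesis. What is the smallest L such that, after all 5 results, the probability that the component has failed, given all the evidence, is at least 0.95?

Prior odds = 0.0004/0.9996 = 1/2499.
Target odds = 0.95/0.05 = 19.
Need L⁵ ≥ 19 ÷ (1/2499) = 47481.
8⁵ = 32768 < 47481 ≤ 59049 = 9⁵, so L = 9.

9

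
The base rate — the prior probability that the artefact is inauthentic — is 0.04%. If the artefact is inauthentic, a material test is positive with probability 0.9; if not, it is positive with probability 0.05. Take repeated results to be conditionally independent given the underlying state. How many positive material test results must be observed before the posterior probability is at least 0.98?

5

Prior odds: 0.0004 ÷ 0.9996 = 1/2499.
Likelihood ratio of a positive = 0.9/0.05 = 18.
Target posterior odds = 0.98/0.02 = 49.
Require 18ⁿ ≥ 49 ÷ (1/2499) = 122451.
18⁴ = 104976 falls short of 122451 but 18⁵ = 1889568 reaches it, so n = 5.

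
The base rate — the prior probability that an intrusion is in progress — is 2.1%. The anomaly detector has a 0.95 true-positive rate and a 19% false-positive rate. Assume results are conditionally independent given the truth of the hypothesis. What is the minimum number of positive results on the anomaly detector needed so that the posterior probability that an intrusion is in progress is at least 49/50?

5

Prior odds: 0.021 ÷ 0.979 = 21/979.
Likelihood ratio of a positive result = 0.95/0.19 = 5.
Target odds: 0.98 ÷ 0.02 = 49.
Need (21/979) × 5ⁿ ≥ 49, i.e. 5ⁿ ≥ 6853/3.
5⁴ = 625 falls short of 6853/3 but 5⁵ = 3125 reaches it, so n = 5.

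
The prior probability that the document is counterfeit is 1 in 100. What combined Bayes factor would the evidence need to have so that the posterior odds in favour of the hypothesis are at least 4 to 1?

396

Prior odds = 0.01/0.99 = 1/99.
Target odds = 4.
Required Bayes factor = 4 ÷ (1/99) = 396.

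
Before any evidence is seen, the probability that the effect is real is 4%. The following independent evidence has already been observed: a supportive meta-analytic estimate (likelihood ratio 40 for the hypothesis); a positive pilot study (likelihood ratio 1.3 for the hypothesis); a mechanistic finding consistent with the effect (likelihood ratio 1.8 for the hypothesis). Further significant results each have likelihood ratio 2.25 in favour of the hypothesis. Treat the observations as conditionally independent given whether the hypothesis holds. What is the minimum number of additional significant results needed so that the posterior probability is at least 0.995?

5

Prior odds = 0.04/0.96 = 1/24.
Combined Bayes factor of the evidence already in hand = 40 × 1.3 × 1.8 = 93.6.
Odds after that evidence = (1/24) × 93.6 = 3.9.
Target odds = 0.995/0.005 = 199.
Need 2.25ⁿ ≥ 199 ÷ 3.9 = 1990/39.
2.25⁴ = 25.62890625 falls short of 1990/39 but 2.25⁵ = 59049/1024 reaches it, so n = 5.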